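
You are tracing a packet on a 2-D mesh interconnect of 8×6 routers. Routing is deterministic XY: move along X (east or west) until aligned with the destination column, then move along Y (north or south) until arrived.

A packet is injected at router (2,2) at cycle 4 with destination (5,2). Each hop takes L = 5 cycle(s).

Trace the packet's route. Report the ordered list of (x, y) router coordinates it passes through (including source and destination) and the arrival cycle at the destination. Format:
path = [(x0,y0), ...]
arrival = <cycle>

hop 0: (2,2) @ cyc 4
hop 1: (3,2) @ cyc 9  [E]
hop 2: (4,2) @ cyc 14  [E]
hop 3: (5,2) @ cyc 19  [E]

path = [(2,2), (3,2), (4,2), (5,2)]
arrival = 19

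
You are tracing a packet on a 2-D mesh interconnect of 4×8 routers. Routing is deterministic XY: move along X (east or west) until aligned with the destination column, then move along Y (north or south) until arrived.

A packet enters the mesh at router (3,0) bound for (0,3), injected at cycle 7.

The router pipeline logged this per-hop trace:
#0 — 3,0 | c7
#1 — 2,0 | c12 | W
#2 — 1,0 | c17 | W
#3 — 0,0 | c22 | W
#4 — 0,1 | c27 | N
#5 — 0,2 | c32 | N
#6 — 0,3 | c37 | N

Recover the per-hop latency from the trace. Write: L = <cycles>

From hop 0 (7) to hop 1 (12): +5 cycles.
That increment is L by definition: L = 5.

L = 5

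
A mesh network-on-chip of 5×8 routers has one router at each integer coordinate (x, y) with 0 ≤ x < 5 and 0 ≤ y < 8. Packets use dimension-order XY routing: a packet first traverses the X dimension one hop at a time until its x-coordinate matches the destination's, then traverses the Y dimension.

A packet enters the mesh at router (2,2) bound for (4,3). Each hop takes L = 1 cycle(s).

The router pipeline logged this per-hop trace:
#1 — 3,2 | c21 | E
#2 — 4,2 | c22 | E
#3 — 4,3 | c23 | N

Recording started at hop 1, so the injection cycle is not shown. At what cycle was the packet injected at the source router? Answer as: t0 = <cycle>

Hop 1 reached at cycle 21; hop k is at t0 + k·L.
Therefore t0 = 21 − L = 20.

t0 = 20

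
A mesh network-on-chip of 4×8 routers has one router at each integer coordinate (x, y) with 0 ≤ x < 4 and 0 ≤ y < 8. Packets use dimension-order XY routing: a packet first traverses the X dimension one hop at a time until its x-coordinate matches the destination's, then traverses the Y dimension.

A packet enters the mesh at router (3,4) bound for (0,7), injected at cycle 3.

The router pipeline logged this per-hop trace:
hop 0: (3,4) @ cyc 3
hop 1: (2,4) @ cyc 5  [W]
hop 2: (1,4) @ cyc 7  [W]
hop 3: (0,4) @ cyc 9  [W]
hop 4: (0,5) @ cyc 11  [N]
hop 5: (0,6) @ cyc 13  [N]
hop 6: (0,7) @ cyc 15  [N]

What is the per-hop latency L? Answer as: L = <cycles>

cyc[1] − cyc[0] = 5 − 3 = 2.
Each hop adds L, hence L = 2.

L = 2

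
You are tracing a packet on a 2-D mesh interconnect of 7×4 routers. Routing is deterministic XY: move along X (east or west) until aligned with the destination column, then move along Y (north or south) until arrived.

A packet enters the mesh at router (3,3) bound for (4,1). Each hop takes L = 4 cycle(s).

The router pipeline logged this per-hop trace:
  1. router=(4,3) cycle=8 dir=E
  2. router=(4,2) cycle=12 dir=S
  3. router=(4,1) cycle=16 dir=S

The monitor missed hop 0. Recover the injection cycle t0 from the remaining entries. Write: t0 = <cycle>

t0 = 4

cyc[1] = 8 and cyc[k] = t0 + k·L for every k.
So t0 = 8 − 1·4 = 4.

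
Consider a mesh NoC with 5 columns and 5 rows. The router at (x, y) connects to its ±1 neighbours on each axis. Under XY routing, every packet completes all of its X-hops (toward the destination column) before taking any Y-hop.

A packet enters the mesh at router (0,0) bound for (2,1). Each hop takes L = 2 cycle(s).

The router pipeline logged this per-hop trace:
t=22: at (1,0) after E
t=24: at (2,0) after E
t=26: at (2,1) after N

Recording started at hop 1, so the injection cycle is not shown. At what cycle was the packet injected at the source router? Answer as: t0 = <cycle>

At hop 1 the cycle is 22; in general cyc_k = t0 + kL.
So t0 = 22 − 1·2 = 20.

t0 = 20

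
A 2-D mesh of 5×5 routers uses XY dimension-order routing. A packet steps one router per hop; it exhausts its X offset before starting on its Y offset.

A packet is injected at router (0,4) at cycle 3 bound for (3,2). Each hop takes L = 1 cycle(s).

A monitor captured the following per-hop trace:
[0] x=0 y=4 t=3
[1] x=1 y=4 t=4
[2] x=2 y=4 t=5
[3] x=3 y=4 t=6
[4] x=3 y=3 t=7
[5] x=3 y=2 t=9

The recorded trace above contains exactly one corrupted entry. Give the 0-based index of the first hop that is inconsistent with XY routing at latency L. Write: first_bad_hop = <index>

  1: Δx=+1 Δy=+0 Δt=1 [ok]
  2: Δx=+1 Δy=+0 Δt=1 [ok]
  3: Δx=+1 Δy=+0 Δt=1 [ok]
  4: Δx=+0 Δy=-1 Δt=1 [ok]
  5: Δx=+0 Δy=-1 Δt=2 [BAD: Δcyc=2≠L]

first_bad_hop = 5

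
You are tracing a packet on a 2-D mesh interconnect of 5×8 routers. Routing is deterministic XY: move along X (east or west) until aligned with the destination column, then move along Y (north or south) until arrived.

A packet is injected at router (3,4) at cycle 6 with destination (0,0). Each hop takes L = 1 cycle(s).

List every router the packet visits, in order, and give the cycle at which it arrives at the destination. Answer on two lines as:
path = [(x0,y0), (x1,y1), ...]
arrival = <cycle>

#0 — 3,4 | c6
#1 — 2,4 | c7 | W
#2 — 1,4 | c8 | W
#3 — 0,4 | c9 | W
#4 — 0,3 | c10 | S
#5 — 0,2 | c11 | S
#6 — 0,1 | c12 | S
#7 — 0,0 | c13 | S

path = [(3,4), (2,4), (1,4), (0,4), (0,3), (0,2), (0,1), (0,0)]
arrival = 13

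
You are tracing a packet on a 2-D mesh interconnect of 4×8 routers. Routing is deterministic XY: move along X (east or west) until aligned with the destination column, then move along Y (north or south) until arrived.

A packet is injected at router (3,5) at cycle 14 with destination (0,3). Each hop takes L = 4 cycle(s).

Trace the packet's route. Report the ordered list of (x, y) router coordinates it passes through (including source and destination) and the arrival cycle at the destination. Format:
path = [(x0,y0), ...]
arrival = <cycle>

path = [(3,5), (2,5), (1,5), (0,5), (0,4), (0,3)]
arrival = 34

hop 0: (3,5) @ cyc 14
hop 1: (2,5) @ cyc 18  [W]
hop 2: (1,5) @ cyc 22  [W]
hop 3: (0,5) @ cyc 26  [W]
hop 4: (0,4) @ cyc 30  [S]
hop 5: (0,3) @ cyc 34  [S]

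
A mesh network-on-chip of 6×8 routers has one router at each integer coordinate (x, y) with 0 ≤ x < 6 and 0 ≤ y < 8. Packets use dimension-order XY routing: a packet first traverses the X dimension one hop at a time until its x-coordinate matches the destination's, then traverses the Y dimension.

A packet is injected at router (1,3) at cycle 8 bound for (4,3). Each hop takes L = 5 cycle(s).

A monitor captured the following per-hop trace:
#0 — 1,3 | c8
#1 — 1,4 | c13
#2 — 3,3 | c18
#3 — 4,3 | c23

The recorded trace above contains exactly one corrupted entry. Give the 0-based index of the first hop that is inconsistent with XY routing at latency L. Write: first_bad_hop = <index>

[1] (+0,+1) / 5c ⇒ BAD: Y-move but x=1≠4

first_bad_hop = 1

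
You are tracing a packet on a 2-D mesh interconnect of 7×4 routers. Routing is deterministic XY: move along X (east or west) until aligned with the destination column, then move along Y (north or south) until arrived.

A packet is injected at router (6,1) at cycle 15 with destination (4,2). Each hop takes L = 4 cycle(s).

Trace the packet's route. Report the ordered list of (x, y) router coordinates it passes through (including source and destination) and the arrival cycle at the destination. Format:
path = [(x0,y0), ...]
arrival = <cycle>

path = [(6,1), (5,1), (4,1), (4,2)]
arrival = 27

hop 0: (6,1) @ cyc 15
hop 1: (5,1) @ cyc 19  [W]
hop 2: (4,1) @ cyc 23  [W]
hop 3: (4,2) @ cyc 27  [N]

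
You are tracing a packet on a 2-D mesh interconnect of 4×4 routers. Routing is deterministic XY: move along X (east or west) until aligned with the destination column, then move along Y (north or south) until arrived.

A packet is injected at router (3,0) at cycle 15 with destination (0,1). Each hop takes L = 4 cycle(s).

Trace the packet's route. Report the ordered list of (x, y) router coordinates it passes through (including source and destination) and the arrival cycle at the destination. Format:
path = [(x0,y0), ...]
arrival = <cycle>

hop 0: (3,0) @ cyc 15
hop 1: (2,0) @ cyc 19  [W]
hop 2: (1,0) @ cyc 23  [W]
hop 3: (0,0) @ cyc 27  [W]
hop 4: (0,1) @ cyc 31  [N]

path = [(3,0), (2,0), (1,0), (0,0), (0,1)]
arrival = 31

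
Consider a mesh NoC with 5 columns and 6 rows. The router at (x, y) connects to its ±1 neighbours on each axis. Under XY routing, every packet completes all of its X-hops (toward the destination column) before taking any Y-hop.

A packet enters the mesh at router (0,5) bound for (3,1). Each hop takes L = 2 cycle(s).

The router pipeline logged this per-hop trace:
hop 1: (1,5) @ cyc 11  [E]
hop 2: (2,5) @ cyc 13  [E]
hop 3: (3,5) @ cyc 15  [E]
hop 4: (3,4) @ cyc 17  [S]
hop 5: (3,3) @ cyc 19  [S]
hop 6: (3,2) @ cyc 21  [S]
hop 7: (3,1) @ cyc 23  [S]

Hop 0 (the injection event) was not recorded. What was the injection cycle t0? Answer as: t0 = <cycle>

t0 = 9

The first recorded entry is hop 1 at cycle 11.
So t0 = 11 − 1·2 = 9.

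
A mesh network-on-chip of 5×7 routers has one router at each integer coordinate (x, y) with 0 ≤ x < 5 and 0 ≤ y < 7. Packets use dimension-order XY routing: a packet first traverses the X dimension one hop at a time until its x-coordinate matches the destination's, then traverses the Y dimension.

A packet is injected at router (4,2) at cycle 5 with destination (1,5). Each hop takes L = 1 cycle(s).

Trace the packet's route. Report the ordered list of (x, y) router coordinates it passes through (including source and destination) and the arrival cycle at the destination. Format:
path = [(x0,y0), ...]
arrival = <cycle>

path = [(4,2), (3,2), (2,2), (1,2), (1,3), (1,4), (1,5)]
arrival = 11

src (4,2)  cyc=5
W→(3,2)  cyc=6
W→(2,2)  cyc=7
W→(1,2)  cyc=8
N→(1,3)  cyc=9
N→(1,4)  cyc=10
N→(1,5)  cyc=11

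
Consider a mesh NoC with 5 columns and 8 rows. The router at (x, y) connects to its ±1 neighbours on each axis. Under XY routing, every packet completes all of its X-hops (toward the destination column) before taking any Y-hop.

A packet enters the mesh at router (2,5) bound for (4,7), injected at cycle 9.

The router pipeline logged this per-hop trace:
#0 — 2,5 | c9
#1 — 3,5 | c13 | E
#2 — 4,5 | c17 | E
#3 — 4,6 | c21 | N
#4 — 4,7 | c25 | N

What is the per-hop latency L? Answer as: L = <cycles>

L = 4

Between hops 0 and 1 the cycle counter advances 13 − 9 = 4.
That increment is L by definition: L = 4.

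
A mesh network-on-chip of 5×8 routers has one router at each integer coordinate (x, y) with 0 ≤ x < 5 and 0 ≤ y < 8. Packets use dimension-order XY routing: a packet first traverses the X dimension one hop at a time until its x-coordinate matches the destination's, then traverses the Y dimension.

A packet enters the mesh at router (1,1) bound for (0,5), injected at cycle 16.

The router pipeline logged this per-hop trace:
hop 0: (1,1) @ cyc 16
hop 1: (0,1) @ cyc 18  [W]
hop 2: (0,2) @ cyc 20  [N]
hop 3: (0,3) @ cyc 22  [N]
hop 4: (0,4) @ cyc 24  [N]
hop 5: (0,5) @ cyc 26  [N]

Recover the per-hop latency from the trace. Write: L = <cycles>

L = 2

From hop 0 (16) to hop 1 (18): +2 cycles.
Each hop adds L, hence L = 2.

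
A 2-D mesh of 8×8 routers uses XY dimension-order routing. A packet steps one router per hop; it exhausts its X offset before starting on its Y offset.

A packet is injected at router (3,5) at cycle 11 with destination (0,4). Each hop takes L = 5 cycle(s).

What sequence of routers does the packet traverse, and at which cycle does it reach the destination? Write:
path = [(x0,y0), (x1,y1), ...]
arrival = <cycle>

#0 — 3,5 | c11
#1 — 2,5 | c16 | W
#2 — 1,5 | c21 | W
#3 — 0,5 | c26 | W
#4 — 0,4 | c31 | S

path = [(3,5), (2,5), (1,5), (0,5), (0,4)]
arrival = 31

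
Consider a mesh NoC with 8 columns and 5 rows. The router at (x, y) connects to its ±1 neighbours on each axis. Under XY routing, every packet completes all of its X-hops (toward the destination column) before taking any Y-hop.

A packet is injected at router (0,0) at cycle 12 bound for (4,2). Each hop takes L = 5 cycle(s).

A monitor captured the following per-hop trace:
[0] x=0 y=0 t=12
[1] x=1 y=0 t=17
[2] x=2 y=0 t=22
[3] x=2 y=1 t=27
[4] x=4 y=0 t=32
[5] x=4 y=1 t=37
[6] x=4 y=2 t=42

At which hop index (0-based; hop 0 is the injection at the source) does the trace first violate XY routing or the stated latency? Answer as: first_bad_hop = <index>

  1: Δx=+1 Δy=+0 Δt=5 [ok]
  2: Δx=+1 Δy=+0 Δt=5 [ok]
  3: Δx=+0 Δy=+1 Δt=5 [BAD: Y-move but x=2≠4]

first_bad_hop = 3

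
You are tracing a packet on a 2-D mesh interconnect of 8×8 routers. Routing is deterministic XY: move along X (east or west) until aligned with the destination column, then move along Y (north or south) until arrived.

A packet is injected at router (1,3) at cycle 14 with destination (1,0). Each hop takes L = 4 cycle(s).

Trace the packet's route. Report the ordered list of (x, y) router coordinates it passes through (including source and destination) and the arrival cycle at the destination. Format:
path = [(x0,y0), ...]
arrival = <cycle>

#0 — 1,3 | c14
#1 — 1,2 | c18 | S
#2 — 1,1 | c22 | S
#3 — 1,0 | c26 | S

path = [(1,3), (1,2), (1,1), (1,0)]
arrival = 26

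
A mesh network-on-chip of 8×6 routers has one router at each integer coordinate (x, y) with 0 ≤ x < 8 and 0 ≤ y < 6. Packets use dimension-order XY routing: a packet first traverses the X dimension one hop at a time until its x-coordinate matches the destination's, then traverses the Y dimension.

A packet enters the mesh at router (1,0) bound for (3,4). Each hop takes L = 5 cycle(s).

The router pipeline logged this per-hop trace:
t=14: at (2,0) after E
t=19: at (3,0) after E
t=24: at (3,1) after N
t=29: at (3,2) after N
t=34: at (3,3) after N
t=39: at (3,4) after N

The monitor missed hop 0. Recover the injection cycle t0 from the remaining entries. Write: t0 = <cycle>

At hop 1 the cycle is 14; in general cyc_k = t0 + kL.
Therefore t0 = 14 − L = 9.

t0 = 9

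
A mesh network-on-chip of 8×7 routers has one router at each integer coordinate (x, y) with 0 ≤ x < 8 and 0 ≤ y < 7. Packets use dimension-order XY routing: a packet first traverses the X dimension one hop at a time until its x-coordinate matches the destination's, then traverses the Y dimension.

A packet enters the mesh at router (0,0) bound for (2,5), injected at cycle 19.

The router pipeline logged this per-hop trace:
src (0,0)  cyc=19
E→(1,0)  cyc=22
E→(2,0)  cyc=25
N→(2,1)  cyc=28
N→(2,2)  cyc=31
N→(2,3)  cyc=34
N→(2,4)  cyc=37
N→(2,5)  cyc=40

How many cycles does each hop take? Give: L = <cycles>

L = 3

Between hops 0 and 1 the cycle counter advances 22 − 19 = 3.
That increment is L by definition: L = 3.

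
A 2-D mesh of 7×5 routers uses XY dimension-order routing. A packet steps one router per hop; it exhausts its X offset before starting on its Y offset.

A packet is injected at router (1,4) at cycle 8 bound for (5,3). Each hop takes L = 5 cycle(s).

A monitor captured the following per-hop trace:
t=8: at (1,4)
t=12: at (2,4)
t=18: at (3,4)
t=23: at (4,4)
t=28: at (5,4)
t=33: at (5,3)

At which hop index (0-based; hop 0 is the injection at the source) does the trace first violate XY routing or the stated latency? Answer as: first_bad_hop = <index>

  1: Δx=+1 Δy=+0 Δt=4 [BAD: Δcyc=4≠L]

first_bad_hop = 1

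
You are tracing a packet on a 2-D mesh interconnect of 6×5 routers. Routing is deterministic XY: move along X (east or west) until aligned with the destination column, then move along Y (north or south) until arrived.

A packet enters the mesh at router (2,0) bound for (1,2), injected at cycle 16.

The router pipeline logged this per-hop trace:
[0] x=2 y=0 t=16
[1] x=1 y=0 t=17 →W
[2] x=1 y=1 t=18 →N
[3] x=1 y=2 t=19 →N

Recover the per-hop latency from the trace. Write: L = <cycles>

L = 1

cyc[1] − cyc[0] = 17 − 16 = 1.
Each hop adds L, hence L = 1.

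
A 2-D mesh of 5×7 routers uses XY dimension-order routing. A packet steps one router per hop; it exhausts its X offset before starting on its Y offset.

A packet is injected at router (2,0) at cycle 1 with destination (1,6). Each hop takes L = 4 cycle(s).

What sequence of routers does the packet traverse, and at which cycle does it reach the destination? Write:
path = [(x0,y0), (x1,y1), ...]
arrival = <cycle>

path = [(2,0), (1,0), (1,1), (1,2), (1,3), (1,4), (1,5), (1,6)]
arrival = 29

[0] x=2 y=0 t=1
[1] x=1 y=0 t=5 →W
[2] x=1 y=1 t=9 →N
[3] x=1 y=2 t=13 →N
[4] x=1 y=3 t=17 →N
[5] x=1 y=4 t=21 →N
[6] x=1 y=5 t=25 →N
[7] x=1 y=6 t=29 →N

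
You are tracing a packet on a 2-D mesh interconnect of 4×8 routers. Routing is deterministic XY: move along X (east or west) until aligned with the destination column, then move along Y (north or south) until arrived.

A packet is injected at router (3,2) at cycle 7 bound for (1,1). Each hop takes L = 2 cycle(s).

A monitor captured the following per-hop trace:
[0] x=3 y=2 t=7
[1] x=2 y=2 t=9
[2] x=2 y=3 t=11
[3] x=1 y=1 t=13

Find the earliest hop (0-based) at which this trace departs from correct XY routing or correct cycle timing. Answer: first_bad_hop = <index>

first_bad_hop = 2

[1] (-1,+0) / 2c ⇒ ok
[2] (+0,+1) / 2c ⇒ BAD: Y-move but x=2≠1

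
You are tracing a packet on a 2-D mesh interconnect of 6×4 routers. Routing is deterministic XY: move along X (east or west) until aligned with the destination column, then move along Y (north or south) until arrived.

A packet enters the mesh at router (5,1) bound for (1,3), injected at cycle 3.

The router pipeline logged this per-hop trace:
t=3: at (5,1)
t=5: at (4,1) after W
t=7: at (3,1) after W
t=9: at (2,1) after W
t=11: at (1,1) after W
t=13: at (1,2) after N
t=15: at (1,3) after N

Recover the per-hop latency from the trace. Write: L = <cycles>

From hop 0 (3) to hop 1 (5): +2 cycles.
Each hop adds L, hence L = 2.

L = 2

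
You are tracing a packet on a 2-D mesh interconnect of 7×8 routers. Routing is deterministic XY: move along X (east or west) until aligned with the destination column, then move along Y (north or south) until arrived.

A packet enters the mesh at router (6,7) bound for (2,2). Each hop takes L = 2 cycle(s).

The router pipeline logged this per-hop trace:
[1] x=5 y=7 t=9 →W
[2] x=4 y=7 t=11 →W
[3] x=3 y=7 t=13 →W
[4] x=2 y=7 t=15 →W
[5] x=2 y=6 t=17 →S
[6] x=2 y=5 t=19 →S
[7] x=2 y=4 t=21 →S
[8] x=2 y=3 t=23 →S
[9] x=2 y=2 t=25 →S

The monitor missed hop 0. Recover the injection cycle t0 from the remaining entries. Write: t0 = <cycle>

cyc[1] = 9 and cyc[k] = t0 + k·L for every k.
Therefore t0 = 9 − L = 7.

t0 = 7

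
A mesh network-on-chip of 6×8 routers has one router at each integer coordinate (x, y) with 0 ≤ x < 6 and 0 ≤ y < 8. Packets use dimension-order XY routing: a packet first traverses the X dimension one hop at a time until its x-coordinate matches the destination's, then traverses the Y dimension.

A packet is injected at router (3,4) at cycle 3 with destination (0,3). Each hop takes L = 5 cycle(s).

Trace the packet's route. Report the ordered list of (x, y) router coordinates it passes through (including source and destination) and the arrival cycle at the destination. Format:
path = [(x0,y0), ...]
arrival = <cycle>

#0 — 3,4 | c3
#1 — 2,4 | c8 | W
#2 — 1,4 | c13 | W
#3 — 0,4 | c18 | W
#4 — 0,3 | c23 | S

path = [(3,4), (2,4), (1,4), (0,4), (0,3)]
arrival = 23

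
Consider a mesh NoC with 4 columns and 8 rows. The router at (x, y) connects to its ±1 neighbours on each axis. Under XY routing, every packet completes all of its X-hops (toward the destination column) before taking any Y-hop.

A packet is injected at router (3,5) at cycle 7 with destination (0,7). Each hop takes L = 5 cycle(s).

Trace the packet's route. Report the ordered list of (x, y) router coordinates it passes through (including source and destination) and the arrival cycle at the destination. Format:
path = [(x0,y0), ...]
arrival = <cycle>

path = [(3,5), (2,5), (1,5), (0,5), (0,6), (0,7)]
arrival = 32

  0. router=(3,5) cycle=7 (inject)
  1. router=(2,5) cycle=12 dir=W
  2. router=(1,5) cycle=17 dir=W
  3. router=(0,5) cycle=22 dir=W
  4. router=(0,6) cycle=27 dir=N
  5. router=(0,7) cycle=32 dir=N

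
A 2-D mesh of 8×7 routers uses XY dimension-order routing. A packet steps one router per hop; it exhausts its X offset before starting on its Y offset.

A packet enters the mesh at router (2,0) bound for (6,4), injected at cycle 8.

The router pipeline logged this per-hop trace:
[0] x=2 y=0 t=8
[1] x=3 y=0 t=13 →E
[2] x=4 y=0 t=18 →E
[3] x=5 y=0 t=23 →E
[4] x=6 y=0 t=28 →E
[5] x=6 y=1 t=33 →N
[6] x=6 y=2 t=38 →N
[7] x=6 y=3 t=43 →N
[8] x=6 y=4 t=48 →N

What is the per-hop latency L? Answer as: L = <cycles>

cyc[1] − cyc[0] = 13 − 8 = 5.
Per-hop latency L = Δcyc = 5.

L = 5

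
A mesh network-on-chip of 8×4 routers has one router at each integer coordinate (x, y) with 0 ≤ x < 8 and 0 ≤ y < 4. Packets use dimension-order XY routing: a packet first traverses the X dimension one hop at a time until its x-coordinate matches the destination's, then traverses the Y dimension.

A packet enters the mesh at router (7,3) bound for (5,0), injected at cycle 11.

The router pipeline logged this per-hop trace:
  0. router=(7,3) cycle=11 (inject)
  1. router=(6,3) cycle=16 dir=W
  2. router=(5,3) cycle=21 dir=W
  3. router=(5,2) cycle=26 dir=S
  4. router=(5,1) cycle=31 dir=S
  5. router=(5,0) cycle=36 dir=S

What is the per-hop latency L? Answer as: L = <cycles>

L = 5

cyc[1] − cyc[0] = 16 − 11 = 5.
One hop costs L cycles, so L = 5.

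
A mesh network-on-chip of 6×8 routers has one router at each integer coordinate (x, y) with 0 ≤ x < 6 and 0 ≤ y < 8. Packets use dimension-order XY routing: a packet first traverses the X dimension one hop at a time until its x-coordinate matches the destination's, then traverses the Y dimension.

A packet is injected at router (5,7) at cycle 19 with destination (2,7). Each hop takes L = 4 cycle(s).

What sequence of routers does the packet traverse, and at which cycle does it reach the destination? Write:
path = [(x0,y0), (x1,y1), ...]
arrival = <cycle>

t=19: at (5,7)
t=23: at (4,7) after W
t=27: at (3,7) after W
t=31: at (2,7) after W

path = [(5,7), (4,7), (3,7), (2,7)]
arrival = 31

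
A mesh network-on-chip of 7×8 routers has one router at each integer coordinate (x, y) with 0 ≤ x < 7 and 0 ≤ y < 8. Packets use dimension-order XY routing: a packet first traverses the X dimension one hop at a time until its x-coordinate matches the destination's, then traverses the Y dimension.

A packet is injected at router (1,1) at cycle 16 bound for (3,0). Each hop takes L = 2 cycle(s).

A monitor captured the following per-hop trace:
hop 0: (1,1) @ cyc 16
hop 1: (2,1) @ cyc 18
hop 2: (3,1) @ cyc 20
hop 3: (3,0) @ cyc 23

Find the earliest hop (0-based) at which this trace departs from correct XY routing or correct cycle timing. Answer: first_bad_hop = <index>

first_bad_hop = 3

  1: Δx=+1 Δy=+0 Δt=2 [ok]
  2: Δx=+1 Δy=+0 Δt=2 [ok]
  3: Δx=+0 Δy=-1 Δt=3 [BAD: Δcyc=3≠L]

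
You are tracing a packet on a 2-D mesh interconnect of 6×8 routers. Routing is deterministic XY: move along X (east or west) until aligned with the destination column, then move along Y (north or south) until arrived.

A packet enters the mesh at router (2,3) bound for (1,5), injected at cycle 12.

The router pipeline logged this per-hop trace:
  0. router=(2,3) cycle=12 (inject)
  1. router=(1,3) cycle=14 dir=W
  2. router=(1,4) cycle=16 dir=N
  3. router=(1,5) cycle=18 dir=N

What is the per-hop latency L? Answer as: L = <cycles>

L = 2

From hop 0 (12) to hop 1 (14): +2 cycles.
That increment is L by definition: L = 2.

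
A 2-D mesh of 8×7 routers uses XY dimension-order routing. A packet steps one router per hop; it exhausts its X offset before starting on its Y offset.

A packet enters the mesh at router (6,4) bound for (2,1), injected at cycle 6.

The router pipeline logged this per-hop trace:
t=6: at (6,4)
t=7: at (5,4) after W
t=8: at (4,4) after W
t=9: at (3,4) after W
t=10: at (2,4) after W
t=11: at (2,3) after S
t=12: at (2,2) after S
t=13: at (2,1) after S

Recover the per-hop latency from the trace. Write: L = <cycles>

Between hops 0 and 1 the cycle counter advances 7 − 6 = 1.
That increment is L by definition: L = 1.

L = 1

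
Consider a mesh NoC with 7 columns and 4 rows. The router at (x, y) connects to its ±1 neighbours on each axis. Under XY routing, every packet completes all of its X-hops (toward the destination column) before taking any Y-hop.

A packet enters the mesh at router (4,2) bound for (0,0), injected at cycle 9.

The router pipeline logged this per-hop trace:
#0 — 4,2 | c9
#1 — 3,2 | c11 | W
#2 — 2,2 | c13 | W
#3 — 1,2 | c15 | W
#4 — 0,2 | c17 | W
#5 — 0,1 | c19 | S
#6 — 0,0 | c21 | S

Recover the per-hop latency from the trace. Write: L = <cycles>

Between hops 0 and 1 the cycle counter advances 11 − 9 = 2.
Each hop adds L, hence L = 2.

L = 2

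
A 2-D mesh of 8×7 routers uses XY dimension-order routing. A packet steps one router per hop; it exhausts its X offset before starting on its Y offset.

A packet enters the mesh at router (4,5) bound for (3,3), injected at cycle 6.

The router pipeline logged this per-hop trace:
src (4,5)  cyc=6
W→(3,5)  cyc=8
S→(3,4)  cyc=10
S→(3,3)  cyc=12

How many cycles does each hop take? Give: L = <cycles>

cyc[1] − cyc[0] = 8 − 6 = 2.
One hop costs L cycles, so L = 2.

L = 2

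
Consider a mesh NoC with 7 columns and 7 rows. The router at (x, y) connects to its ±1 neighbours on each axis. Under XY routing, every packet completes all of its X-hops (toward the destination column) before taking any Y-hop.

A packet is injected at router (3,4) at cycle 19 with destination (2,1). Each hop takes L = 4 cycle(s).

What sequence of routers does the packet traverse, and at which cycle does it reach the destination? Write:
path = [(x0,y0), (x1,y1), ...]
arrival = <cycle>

[0] x=3 y=4 t=19
[1] x=2 y=4 t=23 →W
[2] x=2 y=3 t=27 →S
[3] x=2 y=2 t=31 →S
[4] x=2 y=1 t=35 →S

path = [(3,4), (2,4), (2,3), (2,2), (2,1)]
arrival = 35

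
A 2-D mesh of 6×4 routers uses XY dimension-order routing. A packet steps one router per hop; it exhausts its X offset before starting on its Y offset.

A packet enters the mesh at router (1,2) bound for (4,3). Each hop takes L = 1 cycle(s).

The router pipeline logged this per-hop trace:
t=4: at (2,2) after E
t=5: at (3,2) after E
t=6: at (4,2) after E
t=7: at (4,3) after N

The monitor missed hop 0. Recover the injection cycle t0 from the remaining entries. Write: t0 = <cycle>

t0 = 3

At hop 1 the cycle is 4; in general cyc_k = t0 + kL.
Therefore t0 = 4 − L = 3.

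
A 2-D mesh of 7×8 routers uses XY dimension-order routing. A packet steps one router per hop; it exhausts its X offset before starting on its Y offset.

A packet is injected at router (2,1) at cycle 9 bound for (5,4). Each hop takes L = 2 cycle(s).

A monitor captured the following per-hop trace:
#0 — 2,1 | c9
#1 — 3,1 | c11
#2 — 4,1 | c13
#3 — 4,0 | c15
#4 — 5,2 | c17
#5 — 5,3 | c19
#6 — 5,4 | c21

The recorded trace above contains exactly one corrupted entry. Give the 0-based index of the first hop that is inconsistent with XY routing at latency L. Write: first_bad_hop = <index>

check 1→ d=(1,0) cyc+2: ok
check 2→ d=(1,0) cyc+2: ok
check 3→ d=(0,-1) cyc+2: BAD: Y-move but x=4≠5

first_bad_hop = 3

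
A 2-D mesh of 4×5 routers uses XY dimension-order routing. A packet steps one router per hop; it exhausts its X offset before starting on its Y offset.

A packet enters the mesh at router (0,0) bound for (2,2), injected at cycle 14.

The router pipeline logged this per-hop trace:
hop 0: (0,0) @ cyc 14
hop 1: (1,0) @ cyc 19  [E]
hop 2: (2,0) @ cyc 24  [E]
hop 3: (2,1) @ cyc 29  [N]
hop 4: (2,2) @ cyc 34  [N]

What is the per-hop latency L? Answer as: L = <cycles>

L = 5

Between hops 0 and 1 the cycle counter advances 19 − 14 = 5.
Per-hop latency L = Δcyc = 5.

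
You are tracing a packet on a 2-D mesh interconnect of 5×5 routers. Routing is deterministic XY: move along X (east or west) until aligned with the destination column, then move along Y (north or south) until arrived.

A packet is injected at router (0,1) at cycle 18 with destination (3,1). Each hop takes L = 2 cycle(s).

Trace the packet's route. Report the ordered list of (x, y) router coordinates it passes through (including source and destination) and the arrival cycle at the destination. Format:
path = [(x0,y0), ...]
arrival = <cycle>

path = [(0,1), (1,1), (2,1), (3,1)]
arrival = 24

#0 — 0,1 | c18
#1 — 1,1 | c20 | E
#2 — 2,1 | c22 | E
#3 — 3,1 | c24 | E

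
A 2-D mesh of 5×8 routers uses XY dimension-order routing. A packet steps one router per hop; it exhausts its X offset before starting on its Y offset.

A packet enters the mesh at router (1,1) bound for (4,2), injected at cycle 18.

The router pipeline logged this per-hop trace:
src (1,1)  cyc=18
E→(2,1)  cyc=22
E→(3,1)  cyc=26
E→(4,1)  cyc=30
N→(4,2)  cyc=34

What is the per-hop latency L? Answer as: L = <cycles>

Between hops 0 and 1 the cycle counter advances 22 − 18 = 4.
That increment is L by definition: L = 4.

L = 4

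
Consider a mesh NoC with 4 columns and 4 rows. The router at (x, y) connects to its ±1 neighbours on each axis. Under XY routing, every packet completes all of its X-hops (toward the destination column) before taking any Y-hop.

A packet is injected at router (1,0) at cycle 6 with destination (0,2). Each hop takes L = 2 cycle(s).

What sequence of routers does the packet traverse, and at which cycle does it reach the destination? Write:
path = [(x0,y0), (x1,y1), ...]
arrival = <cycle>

path = [(1,0), (0,0), (0,1), (0,2)]
arrival = 12

src (1,0)  cyc=6
W→(0,0)  cyc=8
N→(0,1)  cyc=10
N→(0,2)  cyc=12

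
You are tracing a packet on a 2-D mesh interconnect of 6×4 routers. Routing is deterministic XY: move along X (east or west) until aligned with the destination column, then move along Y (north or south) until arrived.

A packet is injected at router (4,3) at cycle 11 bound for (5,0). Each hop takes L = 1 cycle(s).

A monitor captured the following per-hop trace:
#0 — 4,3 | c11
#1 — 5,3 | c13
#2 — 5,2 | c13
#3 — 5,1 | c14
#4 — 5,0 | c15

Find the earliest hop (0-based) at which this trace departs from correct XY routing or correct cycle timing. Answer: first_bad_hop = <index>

first_bad_hop = 1

hop 1: step (+1,+0), +2 cyc — BAD: Δcyc=2≠L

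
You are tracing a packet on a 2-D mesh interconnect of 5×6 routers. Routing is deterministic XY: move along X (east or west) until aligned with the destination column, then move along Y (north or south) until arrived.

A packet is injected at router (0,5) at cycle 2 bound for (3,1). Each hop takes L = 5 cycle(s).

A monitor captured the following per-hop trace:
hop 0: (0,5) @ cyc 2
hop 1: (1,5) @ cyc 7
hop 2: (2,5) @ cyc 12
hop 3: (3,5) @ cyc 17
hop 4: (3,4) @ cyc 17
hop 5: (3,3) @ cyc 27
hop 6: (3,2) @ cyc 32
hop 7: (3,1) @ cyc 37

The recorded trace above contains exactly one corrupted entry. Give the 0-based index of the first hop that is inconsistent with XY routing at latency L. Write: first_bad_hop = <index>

hop 1: step (+1,+0), +5 cyc — ok
hop 2: step (+1,+0), +5 cyc — ok
hop 3: step (+1,+0), +5 cyc — ok
hop 4: step (+0,-1), +0 cyc — BAD: Δcyc=0≠L

first_bad_hop = 4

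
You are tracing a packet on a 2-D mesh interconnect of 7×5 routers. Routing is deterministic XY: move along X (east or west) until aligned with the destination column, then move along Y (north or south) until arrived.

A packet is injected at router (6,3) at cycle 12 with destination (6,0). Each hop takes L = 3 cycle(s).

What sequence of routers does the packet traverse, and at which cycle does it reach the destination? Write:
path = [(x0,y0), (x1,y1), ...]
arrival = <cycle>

path = [(6,3), (6,2), (6,1), (6,0)]
arrival = 21

[0] x=6 y=3 t=12
[1] x=6 y=2 t=15 →S
[2] x=6 y=1 t=18 →S
[3] x=6 y=0 t=21 →S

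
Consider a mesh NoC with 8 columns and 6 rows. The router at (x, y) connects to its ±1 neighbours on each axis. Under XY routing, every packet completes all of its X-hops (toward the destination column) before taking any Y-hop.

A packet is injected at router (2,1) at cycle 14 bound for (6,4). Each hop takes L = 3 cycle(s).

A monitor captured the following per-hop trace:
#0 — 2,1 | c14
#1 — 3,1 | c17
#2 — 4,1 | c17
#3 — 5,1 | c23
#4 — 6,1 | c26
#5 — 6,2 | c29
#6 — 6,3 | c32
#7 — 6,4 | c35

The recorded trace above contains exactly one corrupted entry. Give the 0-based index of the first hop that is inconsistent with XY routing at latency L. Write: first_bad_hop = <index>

first_bad_hop = 2

check 1→ d=(1,0) cyc+3: ok
check 2→ d=(1,0) cyc+0: BAD: Δcyc=0≠L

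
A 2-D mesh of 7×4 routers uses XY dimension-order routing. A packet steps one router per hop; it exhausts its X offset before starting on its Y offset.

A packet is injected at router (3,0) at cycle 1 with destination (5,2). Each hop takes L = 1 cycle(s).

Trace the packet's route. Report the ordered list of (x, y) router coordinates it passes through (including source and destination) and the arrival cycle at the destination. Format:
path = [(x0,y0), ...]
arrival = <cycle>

path = [(3,0), (4,0), (5,0), (5,1), (5,2)]
arrival = 5

hop 0: (3,0) @ cyc 1
hop 1: (4,0) @ cyc 2  [E]
hop 2: (5,0) @ cyc 3  [E]
hop 3: (5,1) @ cyc 4  [N]
hop 4: (5,2) @ cyc 5  [N]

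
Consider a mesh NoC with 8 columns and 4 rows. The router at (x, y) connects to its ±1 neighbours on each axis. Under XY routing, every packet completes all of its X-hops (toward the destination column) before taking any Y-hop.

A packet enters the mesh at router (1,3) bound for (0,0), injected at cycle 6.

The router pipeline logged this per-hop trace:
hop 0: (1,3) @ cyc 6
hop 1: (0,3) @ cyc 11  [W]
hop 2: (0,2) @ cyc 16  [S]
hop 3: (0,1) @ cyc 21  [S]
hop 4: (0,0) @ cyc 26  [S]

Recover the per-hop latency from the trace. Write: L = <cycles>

Δcyc across hop 0→1: 11 − 6 = 5.
Per-hop latency L = Δcyc = 5.

L = 5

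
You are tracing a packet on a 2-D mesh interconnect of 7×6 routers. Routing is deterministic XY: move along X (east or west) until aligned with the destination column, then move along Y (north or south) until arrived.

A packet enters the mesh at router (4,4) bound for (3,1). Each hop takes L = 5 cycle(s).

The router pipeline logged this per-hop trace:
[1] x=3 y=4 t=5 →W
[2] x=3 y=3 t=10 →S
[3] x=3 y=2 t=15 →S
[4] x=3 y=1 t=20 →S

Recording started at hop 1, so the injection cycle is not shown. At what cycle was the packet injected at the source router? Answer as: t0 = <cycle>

t0 = 0

At hop 1 the cycle is 5; in general cyc_k = t0 + kL.
Subtract one hop: t0 = 5 − 5 = 0.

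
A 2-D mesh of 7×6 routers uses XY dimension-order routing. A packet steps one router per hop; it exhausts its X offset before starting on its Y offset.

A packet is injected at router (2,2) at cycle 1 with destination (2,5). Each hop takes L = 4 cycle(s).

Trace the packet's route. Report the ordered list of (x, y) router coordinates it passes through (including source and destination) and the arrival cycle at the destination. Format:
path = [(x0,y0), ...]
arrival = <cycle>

path = [(2,2), (2,3), (2,4), (2,5)]
arrival = 13

#0 — 2,2 | c1
#1 — 2,3 | c5 | N
#2 — 2,4 | c9 | N
#3 — 2,5 | c13 | N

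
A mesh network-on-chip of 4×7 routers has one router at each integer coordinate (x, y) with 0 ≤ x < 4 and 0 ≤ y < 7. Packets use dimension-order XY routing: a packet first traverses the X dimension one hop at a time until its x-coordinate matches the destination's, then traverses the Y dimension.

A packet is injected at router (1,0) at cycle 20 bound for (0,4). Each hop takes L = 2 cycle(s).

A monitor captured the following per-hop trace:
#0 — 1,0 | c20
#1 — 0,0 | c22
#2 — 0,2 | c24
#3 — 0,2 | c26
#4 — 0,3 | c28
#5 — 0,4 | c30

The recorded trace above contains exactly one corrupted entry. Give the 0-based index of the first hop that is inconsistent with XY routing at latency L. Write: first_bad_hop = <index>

[1] (-1,+0) / 2c ⇒ ok
[2] (+0,+2) / 2c ⇒ BAD: non-unit step

first_bad_hop = 2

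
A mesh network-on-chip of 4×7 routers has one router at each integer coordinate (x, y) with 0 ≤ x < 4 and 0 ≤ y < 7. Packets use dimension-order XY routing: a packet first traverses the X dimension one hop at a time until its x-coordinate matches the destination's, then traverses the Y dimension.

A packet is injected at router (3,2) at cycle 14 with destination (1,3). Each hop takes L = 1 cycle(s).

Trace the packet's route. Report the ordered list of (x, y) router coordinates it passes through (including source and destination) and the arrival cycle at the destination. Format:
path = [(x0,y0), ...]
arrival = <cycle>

path = [(3,2), (2,2), (1,2), (1,3)]
arrival = 17

#0 — 3,2 | c14
#1 — 2,2 | c15 | W
#2 — 1,2 | c16 | W
#3 — 1,3 | c17 | N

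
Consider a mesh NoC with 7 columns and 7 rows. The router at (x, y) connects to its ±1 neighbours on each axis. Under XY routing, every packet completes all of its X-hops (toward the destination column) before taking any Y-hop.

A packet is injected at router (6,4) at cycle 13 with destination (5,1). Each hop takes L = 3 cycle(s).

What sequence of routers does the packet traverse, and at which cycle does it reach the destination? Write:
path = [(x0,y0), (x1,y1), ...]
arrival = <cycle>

path = [(6,4), (5,4), (5,3), (5,2), (5,1)]
arrival = 25

src (6,4)  cyc=13
W→(5,4)  cyc=16
S→(5,3)  cyc=19
S→(5,2)  cyc=22
S→(5,1)  cyc=25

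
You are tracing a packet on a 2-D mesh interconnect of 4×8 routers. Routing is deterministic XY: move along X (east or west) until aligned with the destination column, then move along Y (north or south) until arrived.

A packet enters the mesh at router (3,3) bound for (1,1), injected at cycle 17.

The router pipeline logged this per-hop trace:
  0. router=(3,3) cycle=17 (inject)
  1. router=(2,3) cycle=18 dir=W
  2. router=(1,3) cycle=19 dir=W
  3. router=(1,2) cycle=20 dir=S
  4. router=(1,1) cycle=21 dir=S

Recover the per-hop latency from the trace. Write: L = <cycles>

L = 1

Between hops 0 and 1 the cycle counter advances 18 − 17 = 1.
One hop costs L cycles, so L = 1.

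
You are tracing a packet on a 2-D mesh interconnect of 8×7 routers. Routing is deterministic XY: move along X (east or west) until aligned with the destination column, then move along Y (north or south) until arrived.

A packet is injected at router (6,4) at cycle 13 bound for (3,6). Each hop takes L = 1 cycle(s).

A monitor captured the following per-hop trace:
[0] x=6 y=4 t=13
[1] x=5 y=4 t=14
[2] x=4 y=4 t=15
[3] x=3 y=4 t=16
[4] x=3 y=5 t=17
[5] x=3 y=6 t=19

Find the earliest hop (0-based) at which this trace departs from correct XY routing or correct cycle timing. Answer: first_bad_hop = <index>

  1: Δx=-1 Δy=+0 Δt=1 [ok]
  2: Δx=-1 Δy=+0 Δt=1 [ok]
  3: Δx=-1 Δy=+0 Δt=1 [ok]
  4: Δx=+0 Δy=+1 Δt=1 [ok]
  5: Δx=+0 Δy=+1 Δt=2 [BAD: Δcyc=2≠L]

first_bad_hop = 5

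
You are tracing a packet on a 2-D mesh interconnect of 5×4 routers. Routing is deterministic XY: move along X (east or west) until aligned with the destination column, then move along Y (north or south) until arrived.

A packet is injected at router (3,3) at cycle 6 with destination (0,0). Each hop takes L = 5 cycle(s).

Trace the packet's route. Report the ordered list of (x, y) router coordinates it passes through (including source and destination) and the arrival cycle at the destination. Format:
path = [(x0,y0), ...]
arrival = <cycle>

src (3,3)  cyc=6
W→(2,3)  cyc=11
W→(1,3)  cyc=16
W→(0,3)  cyc=21
S→(0,2)  cyc=26
S→(0,1)  cyc=31
S→(0,0)  cyc=36

path = [(3,3), (2,3), (1,3), (0,3), (0,2), (0,1), (0,0)]
arrival = 36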